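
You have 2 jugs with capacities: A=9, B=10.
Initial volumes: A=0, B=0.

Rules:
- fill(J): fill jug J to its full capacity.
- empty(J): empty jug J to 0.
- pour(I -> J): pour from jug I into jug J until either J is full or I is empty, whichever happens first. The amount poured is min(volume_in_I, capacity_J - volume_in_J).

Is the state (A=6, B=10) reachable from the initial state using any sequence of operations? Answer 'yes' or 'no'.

BFS from (A=0, B=0):
  1. fill(A) -> (A=9 B=0)
  2. pour(A -> B) -> (A=0 B=9)
  3. fill(A) -> (A=9 B=9)
  4. pour(A -> B) -> (A=8 B=10)
  5. empty(B) -> (A=8 B=0)
  6. pour(A -> B) -> (A=0 B=8)
  7. fill(A) -> (A=9 B=8)
  8. pour(A -> B) -> (A=7 B=10)
  9. empty(B) -> (A=7 B=0)
  10. pour(A -> B) -> (A=0 B=7)
  11. fill(A) -> (A=9 B=7)
  12. pour(A -> B) -> (A=6 B=10)
Target reached → yes.

Answer: yes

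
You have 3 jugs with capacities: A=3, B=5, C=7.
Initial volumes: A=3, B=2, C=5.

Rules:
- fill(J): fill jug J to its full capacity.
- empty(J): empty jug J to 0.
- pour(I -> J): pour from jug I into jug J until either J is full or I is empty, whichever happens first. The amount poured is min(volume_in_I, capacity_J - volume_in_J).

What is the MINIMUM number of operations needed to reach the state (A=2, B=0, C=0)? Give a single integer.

BFS from (A=3, B=2, C=5). One shortest path:
  1. empty(A) -> (A=0 B=2 C=5)
  2. empty(C) -> (A=0 B=2 C=0)
  3. pour(B -> A) -> (A=2 B=0 C=0)
Reached target in 3 moves.

Answer: 3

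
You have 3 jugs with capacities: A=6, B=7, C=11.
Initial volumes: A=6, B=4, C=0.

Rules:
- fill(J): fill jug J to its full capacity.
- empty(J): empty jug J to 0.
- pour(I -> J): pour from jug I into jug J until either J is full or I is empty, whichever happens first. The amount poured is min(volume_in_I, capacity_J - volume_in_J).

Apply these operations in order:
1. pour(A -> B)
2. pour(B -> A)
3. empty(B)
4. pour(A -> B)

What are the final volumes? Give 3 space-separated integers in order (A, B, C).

Step 1: pour(A -> B) -> (A=3 B=7 C=0)
Step 2: pour(B -> A) -> (A=6 B=4 C=0)
Step 3: empty(B) -> (A=6 B=0 C=0)
Step 4: pour(A -> B) -> (A=0 B=6 C=0)

Answer: 0 6 0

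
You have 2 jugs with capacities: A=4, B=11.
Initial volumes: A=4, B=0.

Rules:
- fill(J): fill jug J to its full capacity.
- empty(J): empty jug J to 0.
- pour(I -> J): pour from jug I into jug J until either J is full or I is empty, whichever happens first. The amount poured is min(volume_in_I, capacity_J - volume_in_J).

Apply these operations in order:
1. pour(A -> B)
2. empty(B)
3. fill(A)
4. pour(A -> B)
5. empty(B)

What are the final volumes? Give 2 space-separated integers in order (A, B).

Step 1: pour(A -> B) -> (A=0 B=4)
Step 2: empty(B) -> (A=0 B=0)
Step 3: fill(A) -> (A=4 B=0)
Step 4: pour(A -> B) -> (A=0 B=4)
Step 5: empty(B) -> (A=0 B=0)

Answer: 0 0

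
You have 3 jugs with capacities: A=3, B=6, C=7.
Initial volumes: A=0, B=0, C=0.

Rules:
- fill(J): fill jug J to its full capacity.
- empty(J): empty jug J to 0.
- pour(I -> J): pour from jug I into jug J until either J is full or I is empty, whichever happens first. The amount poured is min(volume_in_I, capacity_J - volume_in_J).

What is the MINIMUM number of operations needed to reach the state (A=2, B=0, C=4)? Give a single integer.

BFS from (A=0, B=0, C=0). One shortest path:
  1. fill(A) -> (A=3 B=0 C=0)
  2. fill(B) -> (A=3 B=6 C=0)
  3. pour(A -> C) -> (A=0 B=6 C=3)
  4. pour(B -> C) -> (A=0 B=2 C=7)
  5. pour(C -> A) -> (A=3 B=2 C=4)
  6. empty(A) -> (A=0 B=2 C=4)
  7. pour(B -> A) -> (A=2 B=0 C=4)
Reached target in 7 moves.

Answer: 7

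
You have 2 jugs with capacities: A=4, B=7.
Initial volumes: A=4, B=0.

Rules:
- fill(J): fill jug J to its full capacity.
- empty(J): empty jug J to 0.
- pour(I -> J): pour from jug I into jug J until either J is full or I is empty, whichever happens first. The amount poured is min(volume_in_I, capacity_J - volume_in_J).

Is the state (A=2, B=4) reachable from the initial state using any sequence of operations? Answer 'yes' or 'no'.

BFS explored all 22 reachable states.
Reachable set includes: (0,0), (0,1), (0,2), (0,3), (0,4), (0,5), (0,6), (0,7), (1,0), (1,7), (2,0), (2,7) ...
Target (A=2, B=4) not in reachable set → no.

Answer: no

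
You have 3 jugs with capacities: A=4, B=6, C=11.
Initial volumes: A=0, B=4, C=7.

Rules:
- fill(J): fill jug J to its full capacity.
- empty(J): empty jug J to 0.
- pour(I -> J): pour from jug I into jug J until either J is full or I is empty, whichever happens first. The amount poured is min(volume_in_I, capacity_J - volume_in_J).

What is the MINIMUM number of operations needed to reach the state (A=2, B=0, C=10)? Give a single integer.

BFS from (A=0, B=4, C=7). One shortest path:
  1. fill(A) -> (A=4 B=4 C=7)
  2. empty(C) -> (A=4 B=4 C=0)
  3. pour(A -> C) -> (A=0 B=4 C=4)
  4. fill(A) -> (A=4 B=4 C=4)
  5. pour(A -> B) -> (A=2 B=6 C=4)
  6. pour(B -> C) -> (A=2 B=0 C=10)
Reached target in 6 moves.

Answer: 6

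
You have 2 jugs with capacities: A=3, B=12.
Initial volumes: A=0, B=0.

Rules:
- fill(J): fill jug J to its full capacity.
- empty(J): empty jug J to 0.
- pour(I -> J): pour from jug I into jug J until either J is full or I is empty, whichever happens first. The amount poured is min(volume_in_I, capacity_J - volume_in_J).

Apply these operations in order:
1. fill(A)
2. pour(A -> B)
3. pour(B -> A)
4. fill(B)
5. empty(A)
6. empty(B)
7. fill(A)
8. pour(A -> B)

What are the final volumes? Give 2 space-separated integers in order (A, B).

Answer: 0 3

Derivation:
Step 1: fill(A) -> (A=3 B=0)
Step 2: pour(A -> B) -> (A=0 B=3)
Step 3: pour(B -> A) -> (A=3 B=0)
Step 4: fill(B) -> (A=3 B=12)
Step 5: empty(A) -> (A=0 B=12)
Step 6: empty(B) -> (A=0 B=0)
Step 7: fill(A) -> (A=3 B=0)
Step 8: pour(A -> B) -> (A=0 B=3)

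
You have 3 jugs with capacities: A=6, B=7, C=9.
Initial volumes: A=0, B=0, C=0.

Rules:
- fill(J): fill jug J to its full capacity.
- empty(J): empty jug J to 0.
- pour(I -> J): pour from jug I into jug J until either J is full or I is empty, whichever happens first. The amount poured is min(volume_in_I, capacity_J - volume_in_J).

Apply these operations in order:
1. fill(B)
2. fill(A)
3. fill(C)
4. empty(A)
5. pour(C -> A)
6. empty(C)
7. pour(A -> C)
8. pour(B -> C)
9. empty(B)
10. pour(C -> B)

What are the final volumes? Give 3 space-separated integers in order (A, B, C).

Answer: 0 7 2

Derivation:
Step 1: fill(B) -> (A=0 B=7 C=0)
Step 2: fill(A) -> (A=6 B=7 C=0)
Step 3: fill(C) -> (A=6 B=7 C=9)
Step 4: empty(A) -> (A=0 B=7 C=9)
Step 5: pour(C -> A) -> (A=6 B=7 C=3)
Step 6: empty(C) -> (A=6 B=7 C=0)
Step 7: pour(A -> C) -> (A=0 B=7 C=6)
Step 8: pour(B -> C) -> (A=0 B=4 C=9)
Step 9: empty(B) -> (A=0 B=0 C=9)
Step 10: pour(C -> B) -> (A=0 B=7 C=2)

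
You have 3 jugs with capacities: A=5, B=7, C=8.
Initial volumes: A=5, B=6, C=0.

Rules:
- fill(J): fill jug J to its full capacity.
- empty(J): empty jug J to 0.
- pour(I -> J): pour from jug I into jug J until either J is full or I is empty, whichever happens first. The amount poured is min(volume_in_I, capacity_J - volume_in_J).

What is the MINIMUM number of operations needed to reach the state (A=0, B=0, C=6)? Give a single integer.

Answer: 2

Derivation:
BFS from (A=5, B=6, C=0). One shortest path:
  1. empty(A) -> (A=0 B=6 C=0)
  2. pour(B -> C) -> (A=0 B=0 C=6)
Reached target in 2 moves.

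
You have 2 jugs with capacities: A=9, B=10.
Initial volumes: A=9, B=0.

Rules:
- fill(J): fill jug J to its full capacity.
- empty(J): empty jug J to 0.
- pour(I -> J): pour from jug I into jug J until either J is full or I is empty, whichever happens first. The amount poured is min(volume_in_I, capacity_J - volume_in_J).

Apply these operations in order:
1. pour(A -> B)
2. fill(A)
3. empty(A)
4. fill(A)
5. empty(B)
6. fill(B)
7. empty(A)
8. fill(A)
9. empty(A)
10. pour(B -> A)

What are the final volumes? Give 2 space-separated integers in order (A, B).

Step 1: pour(A -> B) -> (A=0 B=9)
Step 2: fill(A) -> (A=9 B=9)
Step 3: empty(A) -> (A=0 B=9)
Step 4: fill(A) -> (A=9 B=9)
Step 5: empty(B) -> (A=9 B=0)
Step 6: fill(B) -> (A=9 B=10)
Step 7: empty(A) -> (A=0 B=10)
Step 8: fill(A) -> (A=9 B=10)
Step 9: empty(A) -> (A=0 B=10)
Step 10: pour(B -> A) -> (A=9 B=1)

Answer: 9 1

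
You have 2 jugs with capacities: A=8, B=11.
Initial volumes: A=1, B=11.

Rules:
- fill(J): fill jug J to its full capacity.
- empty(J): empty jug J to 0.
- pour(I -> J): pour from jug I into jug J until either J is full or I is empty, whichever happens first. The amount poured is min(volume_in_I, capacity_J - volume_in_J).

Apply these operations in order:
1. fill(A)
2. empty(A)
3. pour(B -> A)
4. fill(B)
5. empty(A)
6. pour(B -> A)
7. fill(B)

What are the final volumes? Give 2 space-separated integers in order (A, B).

Answer: 8 11

Derivation:
Step 1: fill(A) -> (A=8 B=11)
Step 2: empty(A) -> (A=0 B=11)
Step 3: pour(B -> A) -> (A=8 B=3)
Step 4: fill(B) -> (A=8 B=11)
Step 5: empty(A) -> (A=0 B=11)
Step 6: pour(B -> A) -> (A=8 B=3)
Step 7: fill(B) -> (A=8 B=11)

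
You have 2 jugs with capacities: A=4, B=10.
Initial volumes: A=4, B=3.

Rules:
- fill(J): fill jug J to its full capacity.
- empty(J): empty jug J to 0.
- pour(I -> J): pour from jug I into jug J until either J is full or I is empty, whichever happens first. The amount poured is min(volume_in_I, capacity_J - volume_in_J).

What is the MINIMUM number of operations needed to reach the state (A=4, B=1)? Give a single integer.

BFS from (A=4, B=3). One shortest path:
  1. pour(A -> B) -> (A=0 B=7)
  2. fill(A) -> (A=4 B=7)
  3. pour(A -> B) -> (A=1 B=10)
  4. empty(B) -> (A=1 B=0)
  5. pour(A -> B) -> (A=0 B=1)
  6. fill(A) -> (A=4 B=1)
Reached target in 6 moves.

Answer: 6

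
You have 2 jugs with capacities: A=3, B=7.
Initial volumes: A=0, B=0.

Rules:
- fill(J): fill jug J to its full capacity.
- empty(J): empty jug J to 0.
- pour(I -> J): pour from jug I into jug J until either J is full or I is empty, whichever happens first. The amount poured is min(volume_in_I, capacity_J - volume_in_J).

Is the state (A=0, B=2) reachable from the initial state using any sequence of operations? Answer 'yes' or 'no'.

Answer: yes

Derivation:
BFS from (A=0, B=0):
  1. fill(A) -> (A=3 B=0)
  2. pour(A -> B) -> (A=0 B=3)
  3. fill(A) -> (A=3 B=3)
  4. pour(A -> B) -> (A=0 B=6)
  5. fill(A) -> (A=3 B=6)
  6. pour(A -> B) -> (A=2 B=7)
  7. empty(B) -> (A=2 B=0)
  8. pour(A -> B) -> (A=0 B=2)
Target reached → yes.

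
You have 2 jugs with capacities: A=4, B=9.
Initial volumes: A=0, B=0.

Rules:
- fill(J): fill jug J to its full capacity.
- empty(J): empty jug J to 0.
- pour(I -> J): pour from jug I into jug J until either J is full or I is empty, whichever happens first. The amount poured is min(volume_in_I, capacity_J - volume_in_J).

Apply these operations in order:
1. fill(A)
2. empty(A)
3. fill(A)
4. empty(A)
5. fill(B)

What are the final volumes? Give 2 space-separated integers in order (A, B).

Step 1: fill(A) -> (A=4 B=0)
Step 2: empty(A) -> (A=0 B=0)
Step 3: fill(A) -> (A=4 B=0)
Step 4: empty(A) -> (A=0 B=0)
Step 5: fill(B) -> (A=0 B=9)

Answer: 0 9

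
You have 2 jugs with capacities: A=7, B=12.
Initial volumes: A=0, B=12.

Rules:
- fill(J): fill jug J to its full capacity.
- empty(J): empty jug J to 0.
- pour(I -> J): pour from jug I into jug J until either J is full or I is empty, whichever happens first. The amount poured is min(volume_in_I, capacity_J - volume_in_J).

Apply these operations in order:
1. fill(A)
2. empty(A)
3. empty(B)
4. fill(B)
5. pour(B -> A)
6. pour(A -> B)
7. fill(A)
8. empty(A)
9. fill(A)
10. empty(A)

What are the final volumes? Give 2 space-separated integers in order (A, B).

Step 1: fill(A) -> (A=7 B=12)
Step 2: empty(A) -> (A=0 B=12)
Step 3: empty(B) -> (A=0 B=0)
Step 4: fill(B) -> (A=0 B=12)
Step 5: pour(B -> A) -> (A=7 B=5)
Step 6: pour(A -> B) -> (A=0 B=12)
Step 7: fill(A) -> (A=7 B=12)
Step 8: empty(A) -> (A=0 B=12)
Step 9: fill(A) -> (A=7 B=12)
Step 10: empty(A) -> (A=0 B=12)

Answer: 0 12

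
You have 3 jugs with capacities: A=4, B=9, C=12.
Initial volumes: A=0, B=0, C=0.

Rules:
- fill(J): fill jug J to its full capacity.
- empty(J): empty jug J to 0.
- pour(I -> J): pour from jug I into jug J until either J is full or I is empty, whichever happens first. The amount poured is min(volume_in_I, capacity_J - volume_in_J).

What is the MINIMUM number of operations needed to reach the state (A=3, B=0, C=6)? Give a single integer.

Answer: 8

Derivation:
BFS from (A=0, B=0, C=0). One shortest path:
  1. fill(C) -> (A=0 B=0 C=12)
  2. pour(C -> B) -> (A=0 B=9 C=3)
  3. pour(C -> A) -> (A=3 B=9 C=0)
  4. pour(B -> C) -> (A=3 B=0 C=9)
  5. fill(B) -> (A=3 B=9 C=9)
  6. pour(B -> C) -> (A=3 B=6 C=12)
  7. empty(C) -> (A=3 B=6 C=0)
  8. pour(B -> C) -> (A=3 B=0 C=6)
Reached target in 8 moves.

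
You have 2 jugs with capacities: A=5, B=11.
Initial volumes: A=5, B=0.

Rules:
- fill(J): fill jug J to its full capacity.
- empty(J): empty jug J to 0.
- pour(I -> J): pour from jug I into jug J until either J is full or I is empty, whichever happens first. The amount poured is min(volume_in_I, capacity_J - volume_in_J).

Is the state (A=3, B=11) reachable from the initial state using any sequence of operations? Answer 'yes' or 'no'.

Answer: yes

Derivation:
BFS from (A=5, B=0):
  1. pour(A -> B) -> (A=0 B=5)
  2. fill(A) -> (A=5 B=5)
  3. pour(A -> B) -> (A=0 B=10)
  4. fill(A) -> (A=5 B=10)
  5. pour(A -> B) -> (A=4 B=11)
  6. empty(B) -> (A=4 B=0)
  7. pour(A -> B) -> (A=0 B=4)
  8. fill(A) -> (A=5 B=4)
  9. pour(A -> B) -> (A=0 B=9)
  10. fill(A) -> (A=5 B=9)
  11. pour(A -> B) -> (A=3 B=11)
Target reached → yes.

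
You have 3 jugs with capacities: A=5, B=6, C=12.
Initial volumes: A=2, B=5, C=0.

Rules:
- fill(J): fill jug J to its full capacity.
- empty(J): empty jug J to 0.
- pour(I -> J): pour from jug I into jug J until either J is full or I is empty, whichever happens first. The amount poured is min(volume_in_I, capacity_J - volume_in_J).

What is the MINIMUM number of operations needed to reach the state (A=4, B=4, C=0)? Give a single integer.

BFS from (A=2, B=5, C=0). One shortest path:
  1. fill(C) -> (A=2 B=5 C=12)
  2. pour(C -> A) -> (A=5 B=5 C=9)
  3. empty(A) -> (A=0 B=5 C=9)
  4. pour(C -> A) -> (A=5 B=5 C=4)
  5. pour(A -> B) -> (A=4 B=6 C=4)
  6. empty(B) -> (A=4 B=0 C=4)
  7. pour(C -> B) -> (A=4 B=4 C=0)
Reached target in 7 moves.

Answer: 7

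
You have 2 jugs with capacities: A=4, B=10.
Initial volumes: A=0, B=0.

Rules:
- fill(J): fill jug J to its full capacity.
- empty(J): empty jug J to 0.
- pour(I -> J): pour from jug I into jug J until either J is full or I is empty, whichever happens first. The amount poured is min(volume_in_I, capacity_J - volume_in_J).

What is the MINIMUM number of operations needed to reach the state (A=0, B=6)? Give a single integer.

BFS from (A=0, B=0). One shortest path:
  1. fill(B) -> (A=0 B=10)
  2. pour(B -> A) -> (A=4 B=6)
  3. empty(A) -> (A=0 B=6)
Reached target in 3 moves.

Answer: 3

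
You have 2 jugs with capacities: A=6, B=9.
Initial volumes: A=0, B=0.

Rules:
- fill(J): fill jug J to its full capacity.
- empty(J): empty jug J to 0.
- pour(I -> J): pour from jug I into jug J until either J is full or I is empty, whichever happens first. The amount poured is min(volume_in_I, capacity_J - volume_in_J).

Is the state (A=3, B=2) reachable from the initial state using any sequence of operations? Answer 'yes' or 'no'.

Answer: no

Derivation:
BFS explored all 10 reachable states.
Reachable set includes: (0,0), (0,3), (0,6), (0,9), (3,0), (3,9), (6,0), (6,3), (6,6), (6,9)
Target (A=3, B=2) not in reachable set → no.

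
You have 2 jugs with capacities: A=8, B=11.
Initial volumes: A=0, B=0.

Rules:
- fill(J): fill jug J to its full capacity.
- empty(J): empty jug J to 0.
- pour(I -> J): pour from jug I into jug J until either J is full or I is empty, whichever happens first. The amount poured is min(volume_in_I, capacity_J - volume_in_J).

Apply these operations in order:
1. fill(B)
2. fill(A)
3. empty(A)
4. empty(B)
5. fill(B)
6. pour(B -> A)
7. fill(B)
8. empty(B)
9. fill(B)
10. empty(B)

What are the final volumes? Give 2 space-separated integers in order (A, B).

Step 1: fill(B) -> (A=0 B=11)
Step 2: fill(A) -> (A=8 B=11)
Step 3: empty(A) -> (A=0 B=11)
Step 4: empty(B) -> (A=0 B=0)
Step 5: fill(B) -> (A=0 B=11)
Step 6: pour(B -> A) -> (A=8 B=3)
Step 7: fill(B) -> (A=8 B=11)
Step 8: empty(B) -> (A=8 B=0)
Step 9: fill(B) -> (A=8 B=11)
Step 10: empty(B) -> (A=8 B=0)

Answer: 8 0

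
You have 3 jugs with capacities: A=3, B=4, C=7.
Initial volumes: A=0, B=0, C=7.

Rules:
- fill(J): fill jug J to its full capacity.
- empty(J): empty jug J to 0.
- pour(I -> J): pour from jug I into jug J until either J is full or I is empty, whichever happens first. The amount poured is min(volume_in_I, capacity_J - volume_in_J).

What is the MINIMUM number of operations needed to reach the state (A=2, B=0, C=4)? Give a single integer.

BFS from (A=0, B=0, C=7). One shortest path:
  1. fill(A) -> (A=3 B=0 C=7)
  2. pour(A -> B) -> (A=0 B=3 C=7)
  3. pour(C -> A) -> (A=3 B=3 C=4)
  4. pour(A -> B) -> (A=2 B=4 C=4)
  5. empty(B) -> (A=2 B=0 C=4)
Reached target in 5 moves.

Answer: 5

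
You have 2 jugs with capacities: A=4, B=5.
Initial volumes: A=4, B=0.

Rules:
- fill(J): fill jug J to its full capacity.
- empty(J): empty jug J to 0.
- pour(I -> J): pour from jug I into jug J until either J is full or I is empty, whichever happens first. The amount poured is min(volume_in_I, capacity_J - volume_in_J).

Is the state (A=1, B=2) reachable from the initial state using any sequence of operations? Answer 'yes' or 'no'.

BFS explored all 18 reachable states.
Reachable set includes: (0,0), (0,1), (0,2), (0,3), (0,4), (0,5), (1,0), (1,5), (2,0), (2,5), (3,0), (3,5) ...
Target (A=1, B=2) not in reachable set → no.

Answer: no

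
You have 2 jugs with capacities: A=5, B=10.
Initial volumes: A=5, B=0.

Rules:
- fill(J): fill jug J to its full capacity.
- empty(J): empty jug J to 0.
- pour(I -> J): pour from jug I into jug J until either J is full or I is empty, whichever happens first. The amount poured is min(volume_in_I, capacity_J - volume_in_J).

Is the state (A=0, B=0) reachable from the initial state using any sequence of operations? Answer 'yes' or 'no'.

Answer: yes

Derivation:
BFS from (A=5, B=0):
  1. empty(A) -> (A=0 B=0)
Target reached → yes.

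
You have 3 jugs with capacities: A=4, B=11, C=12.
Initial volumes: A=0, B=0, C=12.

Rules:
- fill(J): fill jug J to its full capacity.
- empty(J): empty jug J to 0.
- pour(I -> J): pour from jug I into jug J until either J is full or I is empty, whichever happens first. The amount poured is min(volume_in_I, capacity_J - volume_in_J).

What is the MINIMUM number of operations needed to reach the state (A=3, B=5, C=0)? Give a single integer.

Answer: 7

Derivation:
BFS from (A=0, B=0, C=12). One shortest path:
  1. pour(C -> B) -> (A=0 B=11 C=1)
  2. pour(B -> A) -> (A=4 B=7 C=1)
  3. empty(A) -> (A=0 B=7 C=1)
  4. pour(B -> A) -> (A=4 B=3 C=1)
  5. pour(A -> C) -> (A=0 B=3 C=5)
  6. pour(B -> A) -> (A=3 B=0 C=5)
  7. pour(C -> B) -> (A=3 B=5 C=0)
Reached target in 7 moves.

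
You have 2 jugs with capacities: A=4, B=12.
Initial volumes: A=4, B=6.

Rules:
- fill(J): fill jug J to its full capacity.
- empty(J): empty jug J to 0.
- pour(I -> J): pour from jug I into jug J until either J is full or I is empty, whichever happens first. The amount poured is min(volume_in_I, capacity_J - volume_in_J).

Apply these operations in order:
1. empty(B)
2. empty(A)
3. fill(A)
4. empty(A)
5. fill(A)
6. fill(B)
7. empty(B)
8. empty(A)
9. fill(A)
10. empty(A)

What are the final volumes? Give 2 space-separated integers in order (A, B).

Step 1: empty(B) -> (A=4 B=0)
Step 2: empty(A) -> (A=0 B=0)
Step 3: fill(A) -> (A=4 B=0)
Step 4: empty(A) -> (A=0 B=0)
Step 5: fill(A) -> (A=4 B=0)
Step 6: fill(B) -> (A=4 B=12)
Step 7: empty(B) -> (A=4 B=0)
Step 8: empty(A) -> (A=0 B=0)
Step 9: fill(A) -> (A=4 B=0)
Step 10: empty(A) -> (A=0 B=0)

Answer: 0 0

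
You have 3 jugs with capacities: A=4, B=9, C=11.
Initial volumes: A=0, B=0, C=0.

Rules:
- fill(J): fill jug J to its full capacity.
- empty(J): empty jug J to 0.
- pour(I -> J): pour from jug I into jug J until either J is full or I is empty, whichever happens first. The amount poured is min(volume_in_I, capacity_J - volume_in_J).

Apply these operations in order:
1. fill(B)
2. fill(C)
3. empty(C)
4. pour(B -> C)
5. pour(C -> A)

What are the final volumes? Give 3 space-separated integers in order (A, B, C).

Step 1: fill(B) -> (A=0 B=9 C=0)
Step 2: fill(C) -> (A=0 B=9 C=11)
Step 3: empty(C) -> (A=0 B=9 C=0)
Step 4: pour(B -> C) -> (A=0 B=0 C=9)
Step 5: pour(C -> A) -> (A=4 B=0 C=5)

Answer: 4 0 5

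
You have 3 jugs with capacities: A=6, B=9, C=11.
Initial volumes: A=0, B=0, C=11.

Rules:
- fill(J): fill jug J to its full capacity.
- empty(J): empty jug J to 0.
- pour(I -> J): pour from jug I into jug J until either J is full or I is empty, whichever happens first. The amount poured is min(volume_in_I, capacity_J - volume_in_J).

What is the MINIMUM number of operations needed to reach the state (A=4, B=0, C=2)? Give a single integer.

Answer: 7

Derivation:
BFS from (A=0, B=0, C=11). One shortest path:
  1. fill(A) -> (A=6 B=0 C=11)
  2. fill(B) -> (A=6 B=9 C=11)
  3. empty(C) -> (A=6 B=9 C=0)
  4. pour(B -> C) -> (A=6 B=0 C=9)
  5. pour(A -> C) -> (A=4 B=0 C=11)
  6. pour(C -> B) -> (A=4 B=9 C=2)
  7. empty(B) -> (A=4 B=0 C=2)
Reached target in 7 moves.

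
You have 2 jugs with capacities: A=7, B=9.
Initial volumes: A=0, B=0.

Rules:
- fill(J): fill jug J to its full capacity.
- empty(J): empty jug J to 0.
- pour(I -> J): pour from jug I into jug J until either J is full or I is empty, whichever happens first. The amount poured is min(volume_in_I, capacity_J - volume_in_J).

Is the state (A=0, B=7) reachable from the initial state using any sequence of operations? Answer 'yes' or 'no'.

Answer: yes

Derivation:
BFS from (A=0, B=0):
  1. fill(A) -> (A=7 B=0)
  2. pour(A -> B) -> (A=0 B=7)
Target reached → yes.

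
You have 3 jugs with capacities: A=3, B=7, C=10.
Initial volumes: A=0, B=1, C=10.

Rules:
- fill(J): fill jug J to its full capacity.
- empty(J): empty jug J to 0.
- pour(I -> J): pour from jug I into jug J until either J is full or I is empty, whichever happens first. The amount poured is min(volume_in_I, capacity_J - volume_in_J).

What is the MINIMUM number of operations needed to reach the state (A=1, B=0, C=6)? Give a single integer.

BFS from (A=0, B=1, C=10). One shortest path:
  1. fill(A) -> (A=3 B=1 C=10)
  2. empty(C) -> (A=3 B=1 C=0)
  3. pour(A -> C) -> (A=0 B=1 C=3)
  4. fill(A) -> (A=3 B=1 C=3)
  5. pour(A -> C) -> (A=0 B=1 C=6)
  6. pour(B -> A) -> (A=1 B=0 C=6)
Reached target in 6 moves.

Answer: 6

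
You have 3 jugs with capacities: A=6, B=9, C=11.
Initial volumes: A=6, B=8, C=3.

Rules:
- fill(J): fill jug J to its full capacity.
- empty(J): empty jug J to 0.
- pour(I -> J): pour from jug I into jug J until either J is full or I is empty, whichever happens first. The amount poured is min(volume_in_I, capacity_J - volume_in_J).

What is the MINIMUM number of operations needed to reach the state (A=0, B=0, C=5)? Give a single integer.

Answer: 4

Derivation:
BFS from (A=6, B=8, C=3). One shortest path:
  1. empty(A) -> (A=0 B=8 C=3)
  2. pour(B -> A) -> (A=6 B=2 C=3)
  3. empty(A) -> (A=0 B=2 C=3)
  4. pour(B -> C) -> (A=0 B=0 C=5)
Reached target in 4 moves.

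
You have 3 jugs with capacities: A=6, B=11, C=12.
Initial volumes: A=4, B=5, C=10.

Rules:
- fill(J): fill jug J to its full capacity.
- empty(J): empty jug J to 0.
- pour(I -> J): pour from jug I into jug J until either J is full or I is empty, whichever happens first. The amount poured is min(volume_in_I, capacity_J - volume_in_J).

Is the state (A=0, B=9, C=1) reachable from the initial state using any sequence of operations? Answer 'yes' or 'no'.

BFS from (A=4, B=5, C=10):
  1. empty(B) -> (A=4 B=0 C=10)
  2. fill(C) -> (A=4 B=0 C=12)
  3. pour(C -> B) -> (A=4 B=11 C=1)
  4. pour(B -> A) -> (A=6 B=9 C=1)
  5. empty(A) -> (A=0 B=9 C=1)
Target reached → yes.

Answer: yes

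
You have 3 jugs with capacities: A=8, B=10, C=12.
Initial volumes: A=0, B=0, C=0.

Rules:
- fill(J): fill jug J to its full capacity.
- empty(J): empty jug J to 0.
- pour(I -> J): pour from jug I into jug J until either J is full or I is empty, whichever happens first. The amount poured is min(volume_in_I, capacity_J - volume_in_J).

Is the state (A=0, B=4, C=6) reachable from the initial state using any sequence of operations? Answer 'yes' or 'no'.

Answer: yes

Derivation:
BFS from (A=0, B=0, C=0):
  1. fill(A) -> (A=8 B=0 C=0)
  2. fill(C) -> (A=8 B=0 C=12)
  3. pour(A -> B) -> (A=0 B=8 C=12)
  4. pour(C -> A) -> (A=8 B=8 C=4)
  5. pour(A -> B) -> (A=6 B=10 C=4)
  6. empty(B) -> (A=6 B=0 C=4)
  7. pour(C -> B) -> (A=6 B=4 C=0)
  8. pour(A -> C) -> (A=0 B=4 C=6)
Target reached → yes.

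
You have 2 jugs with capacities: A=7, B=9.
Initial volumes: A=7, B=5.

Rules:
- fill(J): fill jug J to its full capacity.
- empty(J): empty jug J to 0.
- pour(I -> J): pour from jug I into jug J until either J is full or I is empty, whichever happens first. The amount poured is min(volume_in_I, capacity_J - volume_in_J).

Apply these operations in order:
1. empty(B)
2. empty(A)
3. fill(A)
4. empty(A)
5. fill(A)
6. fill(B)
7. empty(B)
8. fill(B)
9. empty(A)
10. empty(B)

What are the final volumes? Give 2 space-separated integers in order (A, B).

Step 1: empty(B) -> (A=7 B=0)
Step 2: empty(A) -> (A=0 B=0)
Step 3: fill(A) -> (A=7 B=0)
Step 4: empty(A) -> (A=0 B=0)
Step 5: fill(A) -> (A=7 B=0)
Step 6: fill(B) -> (A=7 B=9)
Step 7: empty(B) -> (A=7 B=0)
Step 8: fill(B) -> (A=7 B=9)
Step 9: empty(A) -> (A=0 B=9)
Step 10: empty(B) -> (A=0 B=0)

Answer: 0 0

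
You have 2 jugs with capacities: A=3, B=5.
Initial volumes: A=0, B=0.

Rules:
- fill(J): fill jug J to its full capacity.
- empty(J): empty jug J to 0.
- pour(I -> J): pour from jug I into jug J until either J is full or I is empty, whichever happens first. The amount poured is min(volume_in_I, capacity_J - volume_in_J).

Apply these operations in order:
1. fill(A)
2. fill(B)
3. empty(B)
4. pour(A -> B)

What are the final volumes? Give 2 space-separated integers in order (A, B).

Step 1: fill(A) -> (A=3 B=0)
Step 2: fill(B) -> (A=3 B=5)
Step 3: empty(B) -> (A=3 B=0)
Step 4: pour(A -> B) -> (A=0 B=3)

Answer: 0 3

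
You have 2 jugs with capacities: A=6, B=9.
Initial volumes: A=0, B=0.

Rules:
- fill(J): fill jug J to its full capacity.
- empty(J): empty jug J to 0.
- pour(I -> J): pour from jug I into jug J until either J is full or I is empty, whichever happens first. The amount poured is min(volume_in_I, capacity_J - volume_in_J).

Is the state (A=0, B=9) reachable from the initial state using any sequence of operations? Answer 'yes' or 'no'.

BFS from (A=0, B=0):
  1. fill(B) -> (A=0 B=9)
Target reached → yes.

Answer: yes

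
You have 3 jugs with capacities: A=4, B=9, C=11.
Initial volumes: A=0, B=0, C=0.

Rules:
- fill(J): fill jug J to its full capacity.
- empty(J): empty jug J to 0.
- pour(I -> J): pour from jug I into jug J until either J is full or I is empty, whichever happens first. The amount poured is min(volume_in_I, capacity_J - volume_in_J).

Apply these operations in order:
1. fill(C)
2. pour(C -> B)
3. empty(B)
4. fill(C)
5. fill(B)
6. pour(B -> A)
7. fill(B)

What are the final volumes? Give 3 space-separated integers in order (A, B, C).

Step 1: fill(C) -> (A=0 B=0 C=11)
Step 2: pour(C -> B) -> (A=0 B=9 C=2)
Step 3: empty(B) -> (A=0 B=0 C=2)
Step 4: fill(C) -> (A=0 B=0 C=11)
Step 5: fill(B) -> (A=0 B=9 C=11)
Step 6: pour(B -> A) -> (A=4 B=5 C=11)
Step 7: fill(B) -> (A=4 B=9 C=11)

Answer: 4 9 11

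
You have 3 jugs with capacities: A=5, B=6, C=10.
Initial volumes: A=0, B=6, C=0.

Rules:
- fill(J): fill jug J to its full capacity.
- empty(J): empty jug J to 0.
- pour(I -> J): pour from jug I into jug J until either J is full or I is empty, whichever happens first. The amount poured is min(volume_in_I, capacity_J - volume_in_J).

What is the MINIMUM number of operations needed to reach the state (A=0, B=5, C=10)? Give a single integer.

BFS from (A=0, B=6, C=0). One shortest path:
  1. fill(A) -> (A=5 B=6 C=0)
  2. empty(B) -> (A=5 B=0 C=0)
  3. fill(C) -> (A=5 B=0 C=10)
  4. pour(A -> B) -> (A=0 B=5 C=10)
Reached target in 4 moves.

Answer: 4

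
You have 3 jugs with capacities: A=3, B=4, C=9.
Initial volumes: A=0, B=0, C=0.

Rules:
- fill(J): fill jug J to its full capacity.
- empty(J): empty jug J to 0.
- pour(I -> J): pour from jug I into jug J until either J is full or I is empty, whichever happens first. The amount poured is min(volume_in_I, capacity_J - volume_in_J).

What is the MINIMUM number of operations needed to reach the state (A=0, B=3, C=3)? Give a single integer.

BFS from (A=0, B=0, C=0). One shortest path:
  1. fill(A) -> (A=3 B=0 C=0)
  2. pour(A -> B) -> (A=0 B=3 C=0)
  3. fill(A) -> (A=3 B=3 C=0)
  4. pour(A -> C) -> (A=0 B=3 C=3)
Reached target in 4 moves.

Answer: 4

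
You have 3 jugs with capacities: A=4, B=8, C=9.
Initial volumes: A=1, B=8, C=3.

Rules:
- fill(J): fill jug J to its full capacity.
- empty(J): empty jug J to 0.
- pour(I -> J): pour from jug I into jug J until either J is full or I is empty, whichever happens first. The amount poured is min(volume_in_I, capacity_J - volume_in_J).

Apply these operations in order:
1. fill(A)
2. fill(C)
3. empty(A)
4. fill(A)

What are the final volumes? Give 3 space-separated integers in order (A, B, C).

Answer: 4 8 9

Derivation:
Step 1: fill(A) -> (A=4 B=8 C=3)
Step 2: fill(C) -> (A=4 B=8 C=9)
Step 3: empty(A) -> (A=0 B=8 C=9)
Step 4: fill(A) -> (A=4 B=8 C=9)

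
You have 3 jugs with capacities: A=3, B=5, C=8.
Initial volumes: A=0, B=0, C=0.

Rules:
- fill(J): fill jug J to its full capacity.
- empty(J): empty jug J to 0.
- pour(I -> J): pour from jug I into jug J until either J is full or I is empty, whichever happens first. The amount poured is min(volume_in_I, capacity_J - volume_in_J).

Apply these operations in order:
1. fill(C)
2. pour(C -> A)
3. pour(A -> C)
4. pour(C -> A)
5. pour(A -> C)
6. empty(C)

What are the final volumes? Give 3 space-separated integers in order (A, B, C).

Answer: 0 0 0

Derivation:
Step 1: fill(C) -> (A=0 B=0 C=8)
Step 2: pour(C -> A) -> (A=3 B=0 C=5)
Step 3: pour(A -> C) -> (A=0 B=0 C=8)
Step 4: pour(C -> A) -> (A=3 B=0 C=5)
Step 5: pour(A -> C) -> (A=0 B=0 C=8)
Step 6: empty(C) -> (A=0 B=0 C=0)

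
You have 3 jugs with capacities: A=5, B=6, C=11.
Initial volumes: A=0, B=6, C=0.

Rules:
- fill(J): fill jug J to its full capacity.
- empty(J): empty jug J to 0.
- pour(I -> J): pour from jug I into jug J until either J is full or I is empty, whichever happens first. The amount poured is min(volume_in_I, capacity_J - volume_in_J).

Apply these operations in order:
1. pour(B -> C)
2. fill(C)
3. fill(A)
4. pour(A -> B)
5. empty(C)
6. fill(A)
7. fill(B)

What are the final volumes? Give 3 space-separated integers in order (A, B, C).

Step 1: pour(B -> C) -> (A=0 B=0 C=6)
Step 2: fill(C) -> (A=0 B=0 C=11)
Step 3: fill(A) -> (A=5 B=0 C=11)
Step 4: pour(A -> B) -> (A=0 B=5 C=11)
Step 5: empty(C) -> (A=0 B=5 C=0)
Step 6: fill(A) -> (A=5 B=5 C=0)
Step 7: fill(B) -> (A=5 B=6 C=0)

Answer: 5 6 0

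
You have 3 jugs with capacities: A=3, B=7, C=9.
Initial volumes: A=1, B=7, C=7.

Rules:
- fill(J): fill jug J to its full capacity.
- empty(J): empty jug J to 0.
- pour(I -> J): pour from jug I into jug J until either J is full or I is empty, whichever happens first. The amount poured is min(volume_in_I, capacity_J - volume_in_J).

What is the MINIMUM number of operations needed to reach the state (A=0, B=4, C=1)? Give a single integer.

BFS from (A=1, B=7, C=7). One shortest path:
  1. empty(C) -> (A=1 B=7 C=0)
  2. pour(A -> C) -> (A=0 B=7 C=1)
  3. pour(B -> A) -> (A=3 B=4 C=1)
  4. empty(A) -> (A=0 B=4 C=1)
Reached target in 4 moves.

Answer: 4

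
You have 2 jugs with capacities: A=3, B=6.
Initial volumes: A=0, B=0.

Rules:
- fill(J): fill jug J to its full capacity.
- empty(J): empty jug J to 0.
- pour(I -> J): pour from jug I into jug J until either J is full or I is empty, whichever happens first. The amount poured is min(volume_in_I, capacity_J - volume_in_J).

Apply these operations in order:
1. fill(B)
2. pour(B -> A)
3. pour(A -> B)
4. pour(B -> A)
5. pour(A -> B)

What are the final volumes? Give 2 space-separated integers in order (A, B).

Answer: 0 6

Derivation:
Step 1: fill(B) -> (A=0 B=6)
Step 2: pour(B -> A) -> (A=3 B=3)
Step 3: pour(A -> B) -> (A=0 B=6)
Step 4: pour(B -> A) -> (A=3 B=3)
Step 5: pour(A -> B) -> (A=0 B=6)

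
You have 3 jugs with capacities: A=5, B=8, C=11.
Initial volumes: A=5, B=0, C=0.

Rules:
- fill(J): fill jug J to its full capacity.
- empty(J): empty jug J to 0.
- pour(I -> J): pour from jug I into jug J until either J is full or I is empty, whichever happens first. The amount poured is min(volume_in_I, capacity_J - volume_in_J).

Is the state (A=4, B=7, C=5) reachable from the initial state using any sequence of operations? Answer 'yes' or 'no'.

Answer: no

Derivation:
BFS explored all 368 reachable states.
Reachable set includes: (0,0,0), (0,0,1), (0,0,2), (0,0,3), (0,0,4), (0,0,5), (0,0,6), (0,0,7), (0,0,8), (0,0,9), (0,0,10), (0,0,11) ...
Target (A=4, B=7, C=5) not in reachable set → no.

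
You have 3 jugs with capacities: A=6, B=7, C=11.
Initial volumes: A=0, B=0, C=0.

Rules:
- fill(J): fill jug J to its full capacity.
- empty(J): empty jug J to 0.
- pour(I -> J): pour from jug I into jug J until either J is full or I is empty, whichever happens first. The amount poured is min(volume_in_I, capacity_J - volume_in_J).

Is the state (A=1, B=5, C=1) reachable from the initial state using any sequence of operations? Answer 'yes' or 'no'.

BFS explored all 372 reachable states.
Reachable set includes: (0,0,0), (0,0,1), (0,0,2), (0,0,3), (0,0,4), (0,0,5), (0,0,6), (0,0,7), (0,0,8), (0,0,9), (0,0,10), (0,0,11) ...
Target (A=1, B=5, C=1) not in reachable set → no.

Answer: no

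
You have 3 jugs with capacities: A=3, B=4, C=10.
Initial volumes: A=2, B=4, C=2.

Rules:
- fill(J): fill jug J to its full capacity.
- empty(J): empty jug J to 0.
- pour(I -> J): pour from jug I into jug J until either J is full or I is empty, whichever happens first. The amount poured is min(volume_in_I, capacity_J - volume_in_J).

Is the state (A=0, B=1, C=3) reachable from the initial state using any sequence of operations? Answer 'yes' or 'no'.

Answer: yes

Derivation:
BFS from (A=2, B=4, C=2):
  1. empty(A) -> (A=0 B=4 C=2)
  2. empty(C) -> (A=0 B=4 C=0)
  3. pour(B -> A) -> (A=3 B=1 C=0)
  4. pour(A -> C) -> (A=0 B=1 C=3)
Target reached → yes.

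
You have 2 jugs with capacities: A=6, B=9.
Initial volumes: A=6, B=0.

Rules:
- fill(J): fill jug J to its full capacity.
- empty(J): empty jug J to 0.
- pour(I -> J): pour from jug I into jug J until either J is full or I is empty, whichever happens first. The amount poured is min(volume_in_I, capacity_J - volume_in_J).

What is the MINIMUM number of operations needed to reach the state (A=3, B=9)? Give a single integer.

BFS from (A=6, B=0). One shortest path:
  1. pour(A -> B) -> (A=0 B=6)
  2. fill(A) -> (A=6 B=6)
  3. pour(A -> B) -> (A=3 B=9)
Reached target in 3 moves.

Answer: 3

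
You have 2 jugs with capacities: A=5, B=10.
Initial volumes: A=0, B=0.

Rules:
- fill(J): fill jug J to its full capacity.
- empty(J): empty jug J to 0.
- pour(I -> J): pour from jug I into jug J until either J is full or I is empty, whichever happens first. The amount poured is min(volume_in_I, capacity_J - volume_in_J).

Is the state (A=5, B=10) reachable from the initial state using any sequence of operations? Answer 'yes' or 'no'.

BFS from (A=0, B=0):
  1. fill(A) -> (A=5 B=0)
  2. fill(B) -> (A=5 B=10)
Target reached → yes.

Answer: yes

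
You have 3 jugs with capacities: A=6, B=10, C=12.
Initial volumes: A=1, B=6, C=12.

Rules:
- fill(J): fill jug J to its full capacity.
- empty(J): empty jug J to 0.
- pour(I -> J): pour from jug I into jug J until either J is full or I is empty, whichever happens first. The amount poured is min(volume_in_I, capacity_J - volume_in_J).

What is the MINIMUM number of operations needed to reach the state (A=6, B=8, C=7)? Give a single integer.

BFS from (A=1, B=6, C=12). One shortest path:
  1. pour(C -> B) -> (A=1 B=10 C=8)
  2. empty(B) -> (A=1 B=0 C=8)
  3. pour(C -> B) -> (A=1 B=8 C=0)
  4. fill(C) -> (A=1 B=8 C=12)
  5. pour(C -> A) -> (A=6 B=8 C=7)
Reached target in 5 moves.

Answer: 5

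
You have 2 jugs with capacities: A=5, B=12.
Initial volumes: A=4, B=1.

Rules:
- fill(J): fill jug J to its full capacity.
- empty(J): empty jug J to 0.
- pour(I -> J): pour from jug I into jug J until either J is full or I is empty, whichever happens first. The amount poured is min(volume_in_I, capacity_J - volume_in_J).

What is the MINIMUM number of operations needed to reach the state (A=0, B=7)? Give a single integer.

BFS from (A=4, B=1). One shortest path:
  1. empty(A) -> (A=0 B=1)
  2. fill(B) -> (A=0 B=12)
  3. pour(B -> A) -> (A=5 B=7)
  4. empty(A) -> (A=0 B=7)
Reached target in 4 moves.

Answer: 4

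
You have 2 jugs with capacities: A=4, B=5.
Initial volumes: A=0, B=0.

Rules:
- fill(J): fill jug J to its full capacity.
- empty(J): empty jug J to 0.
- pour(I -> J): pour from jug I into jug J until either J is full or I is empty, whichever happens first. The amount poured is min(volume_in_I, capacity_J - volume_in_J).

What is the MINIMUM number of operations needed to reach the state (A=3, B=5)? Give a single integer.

Answer: 4

Derivation:
BFS from (A=0, B=0). One shortest path:
  1. fill(A) -> (A=4 B=0)
  2. pour(A -> B) -> (A=0 B=4)
  3. fill(A) -> (A=4 B=4)
  4. pour(A -> B) -> (A=3 B=5)
Reached target in 4 moves.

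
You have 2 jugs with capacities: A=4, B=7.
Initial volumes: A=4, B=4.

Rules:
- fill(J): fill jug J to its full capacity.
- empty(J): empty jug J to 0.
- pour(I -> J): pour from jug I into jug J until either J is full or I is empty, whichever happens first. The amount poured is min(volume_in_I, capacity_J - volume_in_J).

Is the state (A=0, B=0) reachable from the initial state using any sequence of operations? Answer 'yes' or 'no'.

BFS from (A=4, B=4):
  1. empty(A) -> (A=0 B=4)
  2. empty(B) -> (A=0 B=0)
Target reached → yes.

Answer: yes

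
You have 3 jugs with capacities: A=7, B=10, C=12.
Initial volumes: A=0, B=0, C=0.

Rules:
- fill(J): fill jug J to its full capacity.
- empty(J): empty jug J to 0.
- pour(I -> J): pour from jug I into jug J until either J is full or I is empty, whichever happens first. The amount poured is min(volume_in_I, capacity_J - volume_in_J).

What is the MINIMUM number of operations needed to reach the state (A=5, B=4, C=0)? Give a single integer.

Answer: 8

Derivation:
BFS from (A=0, B=0, C=0). One shortest path:
  1. fill(A) -> (A=7 B=0 C=0)
  2. fill(C) -> (A=7 B=0 C=12)
  3. pour(A -> B) -> (A=0 B=7 C=12)
  4. pour(C -> A) -> (A=7 B=7 C=5)
  5. pour(A -> B) -> (A=4 B=10 C=5)
  6. empty(B) -> (A=4 B=0 C=5)
  7. pour(A -> B) -> (A=0 B=4 C=5)
  8. pour(C -> A) -> (A=5 B=4 C=0)
Reached target in 8 moves.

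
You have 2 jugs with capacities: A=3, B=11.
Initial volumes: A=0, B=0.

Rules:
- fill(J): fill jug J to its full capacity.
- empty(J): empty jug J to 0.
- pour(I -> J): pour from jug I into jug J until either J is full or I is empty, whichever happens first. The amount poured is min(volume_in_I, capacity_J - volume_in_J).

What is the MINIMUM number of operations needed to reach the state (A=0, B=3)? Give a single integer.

BFS from (A=0, B=0). One shortest path:
  1. fill(A) -> (A=3 B=0)
  2. pour(A -> B) -> (A=0 B=3)
Reached target in 2 moves.

Answer: 2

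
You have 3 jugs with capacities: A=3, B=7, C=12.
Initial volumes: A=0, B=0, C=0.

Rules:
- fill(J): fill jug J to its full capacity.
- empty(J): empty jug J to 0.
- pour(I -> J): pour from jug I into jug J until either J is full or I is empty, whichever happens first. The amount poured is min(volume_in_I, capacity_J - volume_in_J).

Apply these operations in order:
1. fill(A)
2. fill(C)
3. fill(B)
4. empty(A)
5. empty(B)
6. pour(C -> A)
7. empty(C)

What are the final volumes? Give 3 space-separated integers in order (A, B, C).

Answer: 3 0 0

Derivation:
Step 1: fill(A) -> (A=3 B=0 C=0)
Step 2: fill(C) -> (A=3 B=0 C=12)
Step 3: fill(B) -> (A=3 B=7 C=12)
Step 4: empty(A) -> (A=0 B=7 C=12)
Step 5: empty(B) -> (A=0 B=0 C=12)
Step 6: pour(C -> A) -> (A=3 B=0 C=9)
Step 7: empty(C) -> (A=3 B=0 C=0)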